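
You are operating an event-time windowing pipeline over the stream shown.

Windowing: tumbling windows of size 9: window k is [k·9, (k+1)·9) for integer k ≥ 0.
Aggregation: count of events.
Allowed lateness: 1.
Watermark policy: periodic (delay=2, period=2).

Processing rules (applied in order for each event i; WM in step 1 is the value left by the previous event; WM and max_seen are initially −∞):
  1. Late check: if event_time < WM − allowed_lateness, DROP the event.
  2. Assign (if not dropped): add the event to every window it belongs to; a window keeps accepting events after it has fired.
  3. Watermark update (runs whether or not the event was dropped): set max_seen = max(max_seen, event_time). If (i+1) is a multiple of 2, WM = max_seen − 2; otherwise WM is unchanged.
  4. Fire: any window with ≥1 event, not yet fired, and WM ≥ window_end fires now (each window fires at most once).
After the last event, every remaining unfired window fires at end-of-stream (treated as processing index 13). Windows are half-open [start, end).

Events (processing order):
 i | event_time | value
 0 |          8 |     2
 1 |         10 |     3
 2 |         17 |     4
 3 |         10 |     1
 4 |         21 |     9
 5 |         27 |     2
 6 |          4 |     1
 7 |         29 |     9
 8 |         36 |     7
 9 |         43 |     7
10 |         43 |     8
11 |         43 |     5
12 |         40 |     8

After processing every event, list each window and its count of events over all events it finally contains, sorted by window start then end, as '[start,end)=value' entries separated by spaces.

i=0 t=8 v=2: → [0,9); WM=−∞
i=1 t=10 v=3: → [9,18); WM=8
i=2 t=17 v=4: → [9,18); WM=8
i=3 t=10 v=1: → [9,18); WM=15; [0,9) fires=1
i=4 t=21 v=9: → [18,27); WM=15
i=5 t=27 v=2: → [27,36); WM=25; [9,18) fires=3
i=6 t=4 v=1: DROP (t<25-1); WM=25
i=7 t=29 v=9: → [27,36); WM=27; [18,27) fires=1
i=8 t=36 v=7: → [36,45); WM=27
i=9 t=43 v=7: → [36,45); WM=41; [27,36) fires=2
i=10 t=43 v=8: → [36,45); WM=41
i=11 t=43 v=5: → [36,45); WM=41
i=12 t=40 v=8: → [36,45); WM=41

[0,9)=1 [9,18)=3 [18,27)=1 [27,36)=2 [36,45)=5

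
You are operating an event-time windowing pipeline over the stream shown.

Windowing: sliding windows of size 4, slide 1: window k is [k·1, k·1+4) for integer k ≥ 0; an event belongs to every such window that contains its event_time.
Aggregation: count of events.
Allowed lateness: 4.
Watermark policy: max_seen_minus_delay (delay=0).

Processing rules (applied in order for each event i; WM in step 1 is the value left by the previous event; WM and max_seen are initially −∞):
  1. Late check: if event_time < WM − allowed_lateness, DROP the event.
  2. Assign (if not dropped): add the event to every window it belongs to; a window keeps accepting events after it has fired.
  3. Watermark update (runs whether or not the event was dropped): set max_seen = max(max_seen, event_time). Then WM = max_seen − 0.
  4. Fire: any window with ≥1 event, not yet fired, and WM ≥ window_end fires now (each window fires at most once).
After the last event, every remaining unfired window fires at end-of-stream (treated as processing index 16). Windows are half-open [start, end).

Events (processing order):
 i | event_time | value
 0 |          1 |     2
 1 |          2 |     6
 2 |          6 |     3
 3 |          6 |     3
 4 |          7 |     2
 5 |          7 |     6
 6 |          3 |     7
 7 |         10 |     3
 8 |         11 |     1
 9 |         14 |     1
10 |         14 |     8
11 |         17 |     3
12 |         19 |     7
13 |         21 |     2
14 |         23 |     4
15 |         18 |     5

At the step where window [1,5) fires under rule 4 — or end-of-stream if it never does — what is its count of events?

i=0 t=1 v=2: → [1,5),[0,4); WM=1
i=1 t=2 v=6: → [2,6),[1,5),[0,4); WM=2
i=2 t=6 v=3: → [6,10),[5,9),[4,8),[3,7); WM=6; [0,4) fires=2 [1,5) fires=2 [2,6) fires=1
i=3 t=6 v=3: → [6,10),[5,9),[4,8),[3,7); WM=6
i=4 t=7 v=2: → [7,11),[6,10),[5,9),[4,8); WM=7; [3,7) fires=2
i=5 t=7 v=6: → [7,11),[6,10),[5,9),[4,8); WM=7
i=6 t=3 v=7: → [3,7),[2,6),[1,5),[0,4); WM=7
i=7 t=10 v=3: → [10,14),[9,13),[8,12),[7,11); WM=10; [4,8) fires=4 [5,9) fires=4 [6,10) fires=4
i=8 t=11 v=1: → [11,15),[10,14),[9,13),[8,12); WM=11; [7,11) fires=3
i=9 t=14 v=1: → [14,18),[13,17),[12,16),[11,15); WM=14; [8,12) fires=2 [9,13) fires=2 [10,14) fires=2
i=10 t=14 v=8: → [14,18),[13,17),[12,16),[11,15); WM=14
i=11 t=17 v=3: → [17,21),[16,20),[15,19),[14,18); WM=17; [11,15) fires=3 [12,16) fires=2 [13,17) fires=2
i=12 t=19 v=7: → [19,23),[18,22),[17,21),[16,20); WM=19; [14,18) fires=3 [15,19) fires=1
i=13 t=21 v=2: → [21,25),[20,24),[19,23),[18,22); WM=21; [16,20) fires=2 [17,21) fires=2
i=14 t=23 v=4: → [23,27),[22,26),[21,25),[20,24); WM=23; [18,22) fires=2 [19,23) fires=2
i=15 t=18 v=5: DROP (t<23-4); WM=23

2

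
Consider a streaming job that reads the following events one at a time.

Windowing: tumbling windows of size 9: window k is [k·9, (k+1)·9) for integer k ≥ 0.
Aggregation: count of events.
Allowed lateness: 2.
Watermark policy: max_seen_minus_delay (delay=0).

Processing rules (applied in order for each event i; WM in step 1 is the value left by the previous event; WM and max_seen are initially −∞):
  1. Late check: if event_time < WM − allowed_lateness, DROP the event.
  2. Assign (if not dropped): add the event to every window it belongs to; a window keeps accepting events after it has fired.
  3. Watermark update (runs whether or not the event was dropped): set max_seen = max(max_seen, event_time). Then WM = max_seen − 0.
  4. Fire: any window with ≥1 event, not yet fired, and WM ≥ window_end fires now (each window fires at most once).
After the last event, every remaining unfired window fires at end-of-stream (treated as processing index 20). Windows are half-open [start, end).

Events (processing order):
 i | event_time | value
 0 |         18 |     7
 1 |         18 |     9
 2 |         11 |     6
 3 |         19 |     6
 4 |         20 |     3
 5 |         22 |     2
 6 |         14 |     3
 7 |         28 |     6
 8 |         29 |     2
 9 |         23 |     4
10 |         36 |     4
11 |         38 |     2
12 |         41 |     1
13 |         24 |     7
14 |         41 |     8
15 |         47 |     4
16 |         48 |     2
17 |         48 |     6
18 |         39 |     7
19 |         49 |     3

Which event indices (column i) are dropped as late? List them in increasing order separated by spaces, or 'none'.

i=0 t=18 v=7: → [18,27); WM=18
i=1 t=18 v=9: → [18,27); WM=18
i=2 t=11 v=6: DROP (t<18-2); WM=18
i=3 t=19 v=6: → [18,27); WM=19
i=4 t=20 v=3: → [18,27); WM=20
i=5 t=22 v=2: → [18,27); WM=22
i=6 t=14 v=3: DROP (t<22-2); WM=22
i=7 t=28 v=6: → [27,36); WM=28; [18,27) fires=5
i=8 t=29 v=2: → [27,36); WM=29
i=9 t=23 v=4: DROP (t<29-2); WM=29
i=10 t=36 v=4: → [36,45); WM=36; [27,36) fires=2
i=11 t=38 v=2: → [36,45); WM=38
i=12 t=41 v=1: → [36,45); WM=41
i=13 t=24 v=7: DROP (t<41-2); WM=41
i=14 t=41 v=8: → [36,45); WM=41
i=15 t=47 v=4: → [45,54); WM=47; [36,45) fires=4
i=16 t=48 v=2: → [45,54); WM=48
i=17 t=48 v=6: → [45,54); WM=48
i=18 t=39 v=7: DROP (t<48-2); WM=48
i=19 t=49 v=3: → [45,54); WM=49

2 6 9 13 18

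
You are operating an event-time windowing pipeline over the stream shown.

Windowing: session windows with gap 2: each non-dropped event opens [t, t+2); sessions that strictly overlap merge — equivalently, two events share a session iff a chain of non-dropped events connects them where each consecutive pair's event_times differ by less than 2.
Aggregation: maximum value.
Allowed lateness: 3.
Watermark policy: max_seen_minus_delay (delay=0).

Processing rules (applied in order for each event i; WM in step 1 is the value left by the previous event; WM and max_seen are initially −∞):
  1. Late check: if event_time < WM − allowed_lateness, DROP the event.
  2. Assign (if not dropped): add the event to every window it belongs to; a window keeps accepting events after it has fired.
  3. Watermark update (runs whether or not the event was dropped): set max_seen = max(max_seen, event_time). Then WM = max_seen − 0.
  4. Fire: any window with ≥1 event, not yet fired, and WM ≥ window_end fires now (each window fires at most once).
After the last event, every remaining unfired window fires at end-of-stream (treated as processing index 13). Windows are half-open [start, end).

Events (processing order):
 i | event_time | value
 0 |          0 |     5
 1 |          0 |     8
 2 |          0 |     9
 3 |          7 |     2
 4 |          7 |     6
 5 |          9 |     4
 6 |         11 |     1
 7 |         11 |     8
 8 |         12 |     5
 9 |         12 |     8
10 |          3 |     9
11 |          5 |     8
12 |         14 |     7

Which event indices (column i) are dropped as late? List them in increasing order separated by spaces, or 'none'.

10 11

i=0 t=0 v=5: → [0,2); WM=0
i=1 t=0 v=8: → [0,2); WM=0
i=2 t=0 v=9: → [0,2); WM=0
i=3 t=7 v=2: → [7,9); WM=7
i=4 t=7 v=6: → [7,9); WM=7
i=5 t=9 v=4: → [9,11); WM=9
i=6 t=11 v=1: → [11,13); WM=11
i=7 t=11 v=8: → [11,13); WM=11
i=8 t=12 v=5: → [11,14); WM=12
i=9 t=12 v=8: → [11,14); WM=12
i=10 t=3 v=9: DROP (t<12-3); WM=12
i=11 t=5 v=8: DROP (t<12-3); WM=12
i=12 t=14 v=7: → [14,16); WM=14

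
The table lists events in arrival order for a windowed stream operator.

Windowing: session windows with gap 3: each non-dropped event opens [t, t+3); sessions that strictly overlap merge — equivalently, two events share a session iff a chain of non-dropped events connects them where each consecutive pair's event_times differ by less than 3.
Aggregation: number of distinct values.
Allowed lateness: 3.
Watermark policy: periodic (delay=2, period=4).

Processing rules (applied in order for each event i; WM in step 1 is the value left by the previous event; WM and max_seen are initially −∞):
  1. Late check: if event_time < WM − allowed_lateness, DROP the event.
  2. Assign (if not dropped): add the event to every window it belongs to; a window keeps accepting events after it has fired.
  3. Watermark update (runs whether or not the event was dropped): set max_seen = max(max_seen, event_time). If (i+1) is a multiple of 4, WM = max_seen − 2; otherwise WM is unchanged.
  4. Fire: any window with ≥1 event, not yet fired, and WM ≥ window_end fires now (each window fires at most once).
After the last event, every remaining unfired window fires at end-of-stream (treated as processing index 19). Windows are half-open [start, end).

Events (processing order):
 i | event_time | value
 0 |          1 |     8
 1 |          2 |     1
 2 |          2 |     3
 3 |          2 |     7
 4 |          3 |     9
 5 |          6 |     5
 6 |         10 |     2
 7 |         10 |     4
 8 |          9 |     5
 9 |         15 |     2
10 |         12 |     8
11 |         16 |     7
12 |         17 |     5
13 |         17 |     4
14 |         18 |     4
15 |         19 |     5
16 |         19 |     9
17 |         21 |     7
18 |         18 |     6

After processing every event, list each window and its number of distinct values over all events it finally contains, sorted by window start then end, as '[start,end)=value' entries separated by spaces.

i=0 t=1 v=8: → [1,4); WM=−∞
i=1 t=2 v=1: → [1,5); WM=−∞
i=2 t=2 v=3: → [1,5); WM=−∞
i=3 t=2 v=7: → [1,5); WM=0
i=4 t=3 v=9: → [1,6); WM=0
i=5 t=6 v=5: → [6,9); WM=0
i=6 t=10 v=2: → [10,13); WM=0
i=7 t=10 v=4: → [10,13); WM=8
i=8 t=9 v=5: → [9,13); WM=8
i=9 t=15 v=2: → [15,18); WM=8
i=10 t=12 v=8: → [9,15); WM=8
i=11 t=16 v=7: → [15,19); WM=14
i=12 t=17 v=5: → [15,20); WM=14
i=13 t=17 v=4: → [15,20); WM=14
i=14 t=18 v=4: → [15,21); WM=14
i=15 t=19 v=5: → [15,22); WM=17
i=16 t=19 v=9: → [15,22); WM=17
i=17 t=21 v=7: → [15,24); WM=17
i=18 t=18 v=6: → [15,24); WM=17

[1,6)=5 [6,9)=1 [9,15)=4 [15,24)=6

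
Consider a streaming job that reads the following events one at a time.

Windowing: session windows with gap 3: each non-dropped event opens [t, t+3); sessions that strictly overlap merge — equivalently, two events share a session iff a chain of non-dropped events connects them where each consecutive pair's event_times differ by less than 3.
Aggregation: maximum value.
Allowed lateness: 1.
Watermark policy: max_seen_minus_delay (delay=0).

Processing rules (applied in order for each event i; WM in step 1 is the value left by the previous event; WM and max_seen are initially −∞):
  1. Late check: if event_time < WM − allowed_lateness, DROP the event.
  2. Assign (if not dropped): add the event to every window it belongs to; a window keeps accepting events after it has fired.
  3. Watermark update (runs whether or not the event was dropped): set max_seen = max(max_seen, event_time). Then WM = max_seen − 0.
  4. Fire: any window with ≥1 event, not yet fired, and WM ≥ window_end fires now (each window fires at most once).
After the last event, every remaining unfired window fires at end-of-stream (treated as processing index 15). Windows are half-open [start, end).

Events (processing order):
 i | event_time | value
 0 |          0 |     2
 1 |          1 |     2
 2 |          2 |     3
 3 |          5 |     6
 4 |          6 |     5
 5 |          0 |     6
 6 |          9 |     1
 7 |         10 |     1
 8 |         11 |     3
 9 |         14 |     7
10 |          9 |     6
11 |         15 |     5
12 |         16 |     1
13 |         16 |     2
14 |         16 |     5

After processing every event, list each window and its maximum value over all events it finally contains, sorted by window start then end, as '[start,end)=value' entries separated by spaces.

[0,5)=3 [5,9)=6 [9,14)=3 [14,19)=7

i=0 t=0 v=2: → [0,3); WM=0
i=1 t=1 v=2: → [0,4); WM=1
i=2 t=2 v=3: → [0,5); WM=2
i=3 t=5 v=6: → [5,8); WM=5
i=4 t=6 v=5: → [5,9); WM=6
i=5 t=0 v=6: DROP (t<6-1); WM=6
i=6 t=9 v=1: → [9,12); WM=9
i=7 t=10 v=1: → [9,13); WM=10
i=8 t=11 v=3: → [9,14); WM=11
i=9 t=14 v=7: → [14,17); WM=14
i=10 t=9 v=6: DROP (t<14-1); WM=14
i=11 t=15 v=5: → [14,18); WM=15
i=12 t=16 v=1: → [14,19); WM=16
i=13 t=16 v=2: → [14,19); WM=16
i=14 t=16 v=5: → [14,19); WM=16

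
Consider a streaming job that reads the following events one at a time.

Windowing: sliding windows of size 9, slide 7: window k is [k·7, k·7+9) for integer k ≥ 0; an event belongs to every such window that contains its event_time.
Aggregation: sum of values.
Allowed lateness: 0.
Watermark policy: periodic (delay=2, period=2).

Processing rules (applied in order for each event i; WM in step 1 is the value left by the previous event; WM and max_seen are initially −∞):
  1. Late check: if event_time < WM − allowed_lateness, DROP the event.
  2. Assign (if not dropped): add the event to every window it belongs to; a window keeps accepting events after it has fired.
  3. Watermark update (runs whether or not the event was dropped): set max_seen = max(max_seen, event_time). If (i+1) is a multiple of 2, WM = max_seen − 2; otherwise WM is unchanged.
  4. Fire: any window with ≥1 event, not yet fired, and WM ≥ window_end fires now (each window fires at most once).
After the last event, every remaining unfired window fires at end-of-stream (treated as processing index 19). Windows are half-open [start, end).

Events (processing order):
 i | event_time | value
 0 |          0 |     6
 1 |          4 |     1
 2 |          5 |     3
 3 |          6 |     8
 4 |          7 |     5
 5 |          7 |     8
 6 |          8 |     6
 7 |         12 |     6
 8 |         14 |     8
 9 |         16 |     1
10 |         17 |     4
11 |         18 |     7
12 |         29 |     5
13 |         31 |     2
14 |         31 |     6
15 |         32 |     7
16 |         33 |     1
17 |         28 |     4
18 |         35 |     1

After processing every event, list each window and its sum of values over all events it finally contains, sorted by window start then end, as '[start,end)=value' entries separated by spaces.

[0,9)=37 [7,16)=33 [14,23)=20 [21,30)=5 [28,37)=22 [35,44)=1

i=0 t=0 v=6: → [0,9); WM=−∞
i=1 t=4 v=1: → [0,9); WM=2
i=2 t=5 v=3: → [0,9); WM=2
i=3 t=6 v=8: → [0,9); WM=4
i=4 t=7 v=5: → [7,16),[0,9); WM=4
i=5 t=7 v=8: → [7,16),[0,9); WM=5
i=6 t=8 v=6: → [7,16),[0,9); WM=5
i=7 t=12 v=6: → [7,16); WM=10; [0,9) fires=37
i=8 t=14 v=8: → [14,23),[7,16); WM=10
i=9 t=16 v=1: → [14,23); WM=14
i=10 t=17 v=4: → [14,23); WM=14
i=11 t=18 v=7: → [14,23); WM=16; [7,16) fires=33
i=12 t=29 v=5: → [28,37),[21,30); WM=16
i=13 t=31 v=2: → [28,37); WM=29; [14,23) fires=20
i=14 t=31 v=6: → [28,37); WM=29
i=15 t=32 v=7: → [28,37); WM=30; [21,30) fires=5
i=16 t=33 v=1: → [28,37); WM=30
i=17 t=28 v=4: DROP (t<30-0); WM=31
i=18 t=35 v=1: → [35,44),[28,37); WM=31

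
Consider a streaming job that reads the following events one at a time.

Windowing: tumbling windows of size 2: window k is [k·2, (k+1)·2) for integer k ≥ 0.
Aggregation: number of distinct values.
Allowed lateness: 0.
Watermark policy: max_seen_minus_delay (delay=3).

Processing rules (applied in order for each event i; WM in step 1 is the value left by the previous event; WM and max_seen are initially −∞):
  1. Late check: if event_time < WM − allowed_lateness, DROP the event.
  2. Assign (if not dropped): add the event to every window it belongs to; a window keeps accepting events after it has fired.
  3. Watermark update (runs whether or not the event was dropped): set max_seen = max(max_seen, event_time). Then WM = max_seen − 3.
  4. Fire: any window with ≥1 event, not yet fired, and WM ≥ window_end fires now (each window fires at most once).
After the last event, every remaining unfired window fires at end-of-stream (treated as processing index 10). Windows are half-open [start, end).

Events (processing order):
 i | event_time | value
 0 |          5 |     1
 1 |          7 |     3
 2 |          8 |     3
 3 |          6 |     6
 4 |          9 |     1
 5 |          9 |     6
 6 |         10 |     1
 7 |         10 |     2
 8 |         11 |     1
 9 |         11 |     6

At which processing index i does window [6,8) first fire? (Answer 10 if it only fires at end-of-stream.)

8

i=0 t=5 v=1: → [4,6); WM=2
i=1 t=7 v=3: → [6,8); WM=4
i=2 t=8 v=3: → [8,10); WM=5
i=3 t=6 v=6: → [6,8); WM=5
i=4 t=9 v=1: → [8,10); WM=6; [4,6) fires=1
i=5 t=9 v=6: → [8,10); WM=6
i=6 t=10 v=1: → [10,12); WM=7
i=7 t=10 v=2: → [10,12); WM=7
i=8 t=11 v=1: → [10,12); WM=8; [6,8) fires=2
i=9 t=11 v=6: → [10,12); WM=8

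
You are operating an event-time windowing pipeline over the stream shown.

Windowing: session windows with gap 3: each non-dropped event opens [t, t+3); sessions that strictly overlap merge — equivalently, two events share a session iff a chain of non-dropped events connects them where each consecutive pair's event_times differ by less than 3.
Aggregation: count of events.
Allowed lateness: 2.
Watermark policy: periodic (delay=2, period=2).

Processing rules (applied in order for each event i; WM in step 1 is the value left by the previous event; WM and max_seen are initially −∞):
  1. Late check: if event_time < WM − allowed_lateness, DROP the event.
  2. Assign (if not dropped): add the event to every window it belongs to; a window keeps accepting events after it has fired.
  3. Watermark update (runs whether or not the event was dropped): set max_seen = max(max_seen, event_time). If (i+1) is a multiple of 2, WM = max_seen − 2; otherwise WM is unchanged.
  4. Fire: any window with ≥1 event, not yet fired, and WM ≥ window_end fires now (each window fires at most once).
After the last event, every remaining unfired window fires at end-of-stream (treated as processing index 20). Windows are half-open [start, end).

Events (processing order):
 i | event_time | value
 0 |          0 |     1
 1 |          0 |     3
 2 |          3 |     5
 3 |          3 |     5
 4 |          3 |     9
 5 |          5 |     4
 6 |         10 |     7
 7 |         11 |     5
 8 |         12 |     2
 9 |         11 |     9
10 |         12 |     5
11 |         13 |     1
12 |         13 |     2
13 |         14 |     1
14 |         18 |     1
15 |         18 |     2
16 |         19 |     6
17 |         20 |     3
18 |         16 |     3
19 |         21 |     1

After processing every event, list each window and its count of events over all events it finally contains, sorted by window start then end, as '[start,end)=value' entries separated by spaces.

i=0 t=0 v=1: → [0,3); WM=−∞
i=1 t=0 v=3: → [0,3); WM=-2
i=2 t=3 v=5: → [3,6); WM=-2
i=3 t=3 v=5: → [3,6); WM=1
i=4 t=3 v=9: → [3,6); WM=1
i=5 t=5 v=4: → [3,8); WM=3
i=6 t=10 v=7: → [10,13); WM=3
i=7 t=11 v=5: → [10,14); WM=9
i=8 t=12 v=2: → [10,15); WM=9
i=9 t=11 v=9: → [10,15); WM=10
i=10 t=12 v=5: → [10,15); WM=10
i=11 t=13 v=1: → [10,16); WM=11
i=12 t=13 v=2: → [10,16); WM=11
i=13 t=14 v=1: → [10,17); WM=12
i=14 t=18 v=1: → [18,21); WM=12
i=15 t=18 v=2: → [18,21); WM=16
i=16 t=19 v=6: → [18,22); WM=16
i=17 t=20 v=3: → [18,23); WM=18
i=18 t=16 v=3: → [10,23); WM=18
i=19 t=21 v=1: → [10,24); WM=19

[0,3)=2 [3,8)=4 [10,24)=14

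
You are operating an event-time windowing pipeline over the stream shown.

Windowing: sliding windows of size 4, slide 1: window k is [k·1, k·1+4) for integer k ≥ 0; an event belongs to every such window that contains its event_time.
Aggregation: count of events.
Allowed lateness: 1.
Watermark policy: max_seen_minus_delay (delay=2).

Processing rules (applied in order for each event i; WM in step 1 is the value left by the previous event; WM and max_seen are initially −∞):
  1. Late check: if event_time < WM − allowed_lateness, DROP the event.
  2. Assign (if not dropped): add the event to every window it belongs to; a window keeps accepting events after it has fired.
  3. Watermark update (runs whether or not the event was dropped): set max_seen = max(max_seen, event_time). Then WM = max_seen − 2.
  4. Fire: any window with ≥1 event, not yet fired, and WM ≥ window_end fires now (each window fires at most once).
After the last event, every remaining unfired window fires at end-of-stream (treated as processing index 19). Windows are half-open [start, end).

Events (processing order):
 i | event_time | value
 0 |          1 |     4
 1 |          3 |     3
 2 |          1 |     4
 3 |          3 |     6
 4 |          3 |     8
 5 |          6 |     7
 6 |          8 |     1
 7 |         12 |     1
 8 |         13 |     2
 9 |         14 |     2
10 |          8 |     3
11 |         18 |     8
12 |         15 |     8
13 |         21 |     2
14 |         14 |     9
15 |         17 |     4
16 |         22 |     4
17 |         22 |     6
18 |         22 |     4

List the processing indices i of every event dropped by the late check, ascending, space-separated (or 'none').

i=0 t=1 v=4: → [1,5),[0,4); WM=-1
i=1 t=3 v=3: → [3,7),[2,6),[1,5),[0,4); WM=1
i=2 t=1 v=4: → [1,5),[0,4); WM=1
i=3 t=3 v=6: → [3,7),[2,6),[1,5),[0,4); WM=1
i=4 t=3 v=8: → [3,7),[2,6),[1,5),[0,4); WM=1
i=5 t=6 v=7: → [6,10),[5,9),[4,8),[3,7); WM=4; [0,4) fires=5
i=6 t=8 v=1: → [8,12),[7,11),[6,10),[5,9); WM=6; [1,5) fires=5 [2,6) fires=3
i=7 t=12 v=1: → [12,16),[11,15),[10,14),[9,13); WM=10; [3,7) fires=4 [4,8) fires=1 [5,9) fires=2 [6,10) fires=2
i=8 t=13 v=2: → [13,17),[12,16),[11,15),[10,14); WM=11; [7,11) fires=1
i=9 t=14 v=2: → [14,18),[13,17),[12,16),[11,15); WM=12; [8,12) fires=1
i=10 t=8 v=3: DROP (t<12-1); WM=12
i=11 t=18 v=8: → [18,22),[17,21),[16,20),[15,19); WM=16; [9,13) fires=1 [10,14) fires=2 [11,15) fires=3 [12,16) fires=3
i=12 t=15 v=8: → [15,19),[14,18),[13,17),[12,16); WM=16
i=13 t=21 v=2: → [21,25),[20,24),[19,23),[18,22); WM=19; [13,17) fires=3 [14,18) fires=2 [15,19) fires=2
i=14 t=14 v=9: DROP (t<19-1); WM=19
i=15 t=17 v=4: DROP (t<19-1); WM=19
i=16 t=22 v=4: → [22,26),[21,25),[20,24),[19,23); WM=20; [16,20) fires=1
i=17 t=22 v=6: → [22,26),[21,25),[20,24),[19,23); WM=20
i=18 t=22 v=4: → [22,26),[21,25),[20,24),[19,23); WM=20

10 14 15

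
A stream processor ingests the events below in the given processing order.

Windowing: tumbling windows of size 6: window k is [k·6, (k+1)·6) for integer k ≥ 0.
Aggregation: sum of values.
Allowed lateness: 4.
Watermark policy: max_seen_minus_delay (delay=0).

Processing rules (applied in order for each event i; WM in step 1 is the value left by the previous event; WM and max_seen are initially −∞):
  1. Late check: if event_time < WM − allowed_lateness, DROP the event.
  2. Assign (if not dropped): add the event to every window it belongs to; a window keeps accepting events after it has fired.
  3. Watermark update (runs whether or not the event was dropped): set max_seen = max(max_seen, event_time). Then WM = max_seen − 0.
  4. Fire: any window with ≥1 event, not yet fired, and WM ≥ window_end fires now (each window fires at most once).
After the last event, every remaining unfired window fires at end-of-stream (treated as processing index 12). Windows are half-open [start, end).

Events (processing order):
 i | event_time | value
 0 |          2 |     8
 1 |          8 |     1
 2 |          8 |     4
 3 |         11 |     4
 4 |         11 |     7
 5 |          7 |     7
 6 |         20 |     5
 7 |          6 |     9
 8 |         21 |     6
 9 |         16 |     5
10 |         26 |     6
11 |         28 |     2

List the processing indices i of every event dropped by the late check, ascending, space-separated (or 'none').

i=0 t=2 v=8: → [0,6); WM=2
i=1 t=8 v=1: → [6,12); WM=8; [0,6) fires=8
i=2 t=8 v=4: → [6,12); WM=8
i=3 t=11 v=4: → [6,12); WM=11
i=4 t=11 v=7: → [6,12); WM=11
i=5 t=7 v=7: → [6,12); WM=11
i=6 t=20 v=5: → [18,24); WM=20; [6,12) fires=23
i=7 t=6 v=9: DROP (t<20-4); WM=20
i=8 t=21 v=6: → [18,24); WM=21
i=9 t=16 v=5: DROP (t<21-4); WM=21
i=10 t=26 v=6: → [24,30); WM=26; [18,24) fires=11
i=11 t=28 v=2: → [24,30); WM=28

7 9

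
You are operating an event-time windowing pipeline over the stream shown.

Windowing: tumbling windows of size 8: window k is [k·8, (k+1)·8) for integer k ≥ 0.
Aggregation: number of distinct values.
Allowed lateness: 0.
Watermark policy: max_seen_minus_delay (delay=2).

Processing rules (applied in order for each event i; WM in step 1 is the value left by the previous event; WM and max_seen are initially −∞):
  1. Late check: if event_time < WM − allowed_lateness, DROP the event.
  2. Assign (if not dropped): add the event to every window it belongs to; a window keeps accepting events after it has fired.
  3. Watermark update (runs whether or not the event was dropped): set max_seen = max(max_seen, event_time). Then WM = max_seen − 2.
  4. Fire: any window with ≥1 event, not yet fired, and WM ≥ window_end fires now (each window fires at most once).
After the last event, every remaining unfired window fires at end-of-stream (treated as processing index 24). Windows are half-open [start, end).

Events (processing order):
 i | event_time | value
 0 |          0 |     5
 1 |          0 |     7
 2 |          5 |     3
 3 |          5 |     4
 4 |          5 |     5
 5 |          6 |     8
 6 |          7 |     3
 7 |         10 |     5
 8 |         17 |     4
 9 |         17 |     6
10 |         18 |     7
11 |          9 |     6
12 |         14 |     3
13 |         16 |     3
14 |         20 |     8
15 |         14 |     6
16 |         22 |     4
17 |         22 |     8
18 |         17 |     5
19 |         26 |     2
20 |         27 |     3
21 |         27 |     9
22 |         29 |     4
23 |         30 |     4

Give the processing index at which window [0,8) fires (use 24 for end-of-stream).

i=0 t=0 v=5: → [0,8); WM=-2
i=1 t=0 v=7: → [0,8); WM=-2
i=2 t=5 v=3: → [0,8); WM=3
i=3 t=5 v=4: → [0,8); WM=3
i=4 t=5 v=5: → [0,8); WM=3
i=5 t=6 v=8: → [0,8); WM=4
i=6 t=7 v=3: → [0,8); WM=5
i=7 t=10 v=5: → [8,16); WM=8; [0,8) fires=5
i=8 t=17 v=4: → [16,24); WM=15
i=9 t=17 v=6: → [16,24); WM=15
i=10 t=18 v=7: → [16,24); WM=16; [8,16) fires=1
i=11 t=9 v=6: DROP (t<16-0); WM=16
i=12 t=14 v=3: DROP (t<16-0); WM=16
i=13 t=16 v=3: → [16,24); WM=16
i=14 t=20 v=8: → [16,24); WM=18
i=15 t=14 v=6: DROP (t<18-0); WM=18
i=16 t=22 v=4: → [16,24); WM=20
i=17 t=22 v=8: → [16,24); WM=20
i=18 t=17 v=5: DROP (t<20-0); WM=20
i=19 t=26 v=2: → [24,32); WM=24; [16,24) fires=5
i=20 t=27 v=3: → [24,32); WM=25
i=21 t=27 v=9: → [24,32); WM=25
i=22 t=29 v=4: → [24,32); WM=27
i=23 t=30 v=4: → [24,32); WM=28

7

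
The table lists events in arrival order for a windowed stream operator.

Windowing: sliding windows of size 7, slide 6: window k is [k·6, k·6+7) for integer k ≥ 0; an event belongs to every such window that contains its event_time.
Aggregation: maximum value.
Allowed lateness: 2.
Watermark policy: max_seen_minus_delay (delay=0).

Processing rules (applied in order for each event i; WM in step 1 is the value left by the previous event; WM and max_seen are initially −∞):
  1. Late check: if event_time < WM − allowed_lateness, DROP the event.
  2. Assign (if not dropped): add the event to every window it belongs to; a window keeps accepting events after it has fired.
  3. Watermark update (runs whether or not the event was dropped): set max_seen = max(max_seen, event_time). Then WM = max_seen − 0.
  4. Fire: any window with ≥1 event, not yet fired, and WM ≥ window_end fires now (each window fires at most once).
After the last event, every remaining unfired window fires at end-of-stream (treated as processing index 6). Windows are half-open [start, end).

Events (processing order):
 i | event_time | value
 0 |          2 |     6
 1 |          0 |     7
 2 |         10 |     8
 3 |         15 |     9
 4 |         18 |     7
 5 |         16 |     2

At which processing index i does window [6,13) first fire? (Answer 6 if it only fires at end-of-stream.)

i=0 t=2 v=6: → [0,7); WM=2
i=1 t=0 v=7: → [0,7); WM=2
i=2 t=10 v=8: → [6,13); WM=10; [0,7) fires=7
i=3 t=15 v=9: → [12,19); WM=15; [6,13) fires=8
i=4 t=18 v=7: → [18,25),[12,19); WM=18
i=5 t=16 v=2: → [12,19); WM=18

3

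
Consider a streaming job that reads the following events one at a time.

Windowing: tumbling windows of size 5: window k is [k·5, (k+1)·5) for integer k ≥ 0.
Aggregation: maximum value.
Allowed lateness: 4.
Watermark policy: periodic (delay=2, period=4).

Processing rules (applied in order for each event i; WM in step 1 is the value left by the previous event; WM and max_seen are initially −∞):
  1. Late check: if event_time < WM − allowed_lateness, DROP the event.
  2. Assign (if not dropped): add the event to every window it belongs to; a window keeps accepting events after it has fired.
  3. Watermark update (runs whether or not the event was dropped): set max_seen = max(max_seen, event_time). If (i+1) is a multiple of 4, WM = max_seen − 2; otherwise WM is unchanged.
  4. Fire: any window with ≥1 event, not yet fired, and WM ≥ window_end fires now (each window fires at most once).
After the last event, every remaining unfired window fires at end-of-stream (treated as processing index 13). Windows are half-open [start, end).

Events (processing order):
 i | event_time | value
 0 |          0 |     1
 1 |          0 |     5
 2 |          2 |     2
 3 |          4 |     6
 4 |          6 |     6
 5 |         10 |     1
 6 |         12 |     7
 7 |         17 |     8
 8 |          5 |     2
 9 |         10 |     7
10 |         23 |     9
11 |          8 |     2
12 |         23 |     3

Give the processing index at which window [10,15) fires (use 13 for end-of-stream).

i=0 t=0 v=1: → [0,5); WM=−∞
i=1 t=0 v=5: → [0,5); WM=−∞
i=2 t=2 v=2: → [0,5); WM=−∞
i=3 t=4 v=6: → [0,5); WM=2
i=4 t=6 v=6: → [5,10); WM=2
i=5 t=10 v=1: → [10,15); WM=2
i=6 t=12 v=7: → [10,15); WM=2
i=7 t=17 v=8: → [15,20); WM=15; [0,5) fires=6 [5,10) fires=6 [10,15) fires=7
i=8 t=5 v=2: DROP (t<15-4); WM=15
i=9 t=10 v=7: DROP (t<15-4); WM=15
i=10 t=23 v=9: → [20,25); WM=15
i=11 t=8 v=2: DROP (t<15-4); WM=21; [15,20) fires=8
i=12 t=23 v=3: → [20,25); WM=21

7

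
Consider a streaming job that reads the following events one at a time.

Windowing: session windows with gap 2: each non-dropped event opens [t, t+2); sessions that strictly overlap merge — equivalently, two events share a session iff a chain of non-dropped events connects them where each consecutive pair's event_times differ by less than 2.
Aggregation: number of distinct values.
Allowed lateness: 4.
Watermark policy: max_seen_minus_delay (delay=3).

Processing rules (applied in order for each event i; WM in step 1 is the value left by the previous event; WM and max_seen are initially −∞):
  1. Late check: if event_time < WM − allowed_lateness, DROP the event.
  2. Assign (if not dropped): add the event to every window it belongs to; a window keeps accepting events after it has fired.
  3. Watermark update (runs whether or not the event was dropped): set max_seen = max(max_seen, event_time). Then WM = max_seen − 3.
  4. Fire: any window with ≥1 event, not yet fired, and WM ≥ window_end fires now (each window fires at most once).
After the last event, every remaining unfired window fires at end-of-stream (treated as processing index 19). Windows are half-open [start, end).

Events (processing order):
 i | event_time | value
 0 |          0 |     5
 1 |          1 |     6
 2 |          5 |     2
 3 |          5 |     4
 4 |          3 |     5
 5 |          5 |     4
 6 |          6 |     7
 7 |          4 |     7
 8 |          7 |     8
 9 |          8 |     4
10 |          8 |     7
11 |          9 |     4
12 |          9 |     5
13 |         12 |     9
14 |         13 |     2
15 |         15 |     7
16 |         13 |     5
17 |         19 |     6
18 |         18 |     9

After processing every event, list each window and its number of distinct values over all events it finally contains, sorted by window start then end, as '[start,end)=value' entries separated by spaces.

i=0 t=0 v=5: → [0,2); WM=-3
i=1 t=1 v=6: → [0,3); WM=-2
i=2 t=5 v=2: → [5,7); WM=2
i=3 t=5 v=4: → [5,7); WM=2
i=4 t=3 v=5: → [3,5); WM=2
i=5 t=5 v=4: → [5,7); WM=2
i=6 t=6 v=7: → [5,8); WM=3
i=7 t=4 v=7: → [3,8); WM=3
i=8 t=7 v=8: → [3,9); WM=4
i=9 t=8 v=4: → [3,10); WM=5
i=10 t=8 v=7: → [3,10); WM=5
i=11 t=9 v=4: → [3,11); WM=6
i=12 t=9 v=5: → [3,11); WM=6
i=13 t=12 v=9: → [12,14); WM=9
i=14 t=13 v=2: → [12,15); WM=10
i=15 t=15 v=7: → [15,17); WM=12
i=16 t=13 v=5: → [12,15); WM=12
i=17 t=19 v=6: → [19,21); WM=16
i=18 t=18 v=9: → [18,21); WM=16

[0,3)=2 [3,11)=5 [12,15)=3 [15,17)=1 [18,21)=2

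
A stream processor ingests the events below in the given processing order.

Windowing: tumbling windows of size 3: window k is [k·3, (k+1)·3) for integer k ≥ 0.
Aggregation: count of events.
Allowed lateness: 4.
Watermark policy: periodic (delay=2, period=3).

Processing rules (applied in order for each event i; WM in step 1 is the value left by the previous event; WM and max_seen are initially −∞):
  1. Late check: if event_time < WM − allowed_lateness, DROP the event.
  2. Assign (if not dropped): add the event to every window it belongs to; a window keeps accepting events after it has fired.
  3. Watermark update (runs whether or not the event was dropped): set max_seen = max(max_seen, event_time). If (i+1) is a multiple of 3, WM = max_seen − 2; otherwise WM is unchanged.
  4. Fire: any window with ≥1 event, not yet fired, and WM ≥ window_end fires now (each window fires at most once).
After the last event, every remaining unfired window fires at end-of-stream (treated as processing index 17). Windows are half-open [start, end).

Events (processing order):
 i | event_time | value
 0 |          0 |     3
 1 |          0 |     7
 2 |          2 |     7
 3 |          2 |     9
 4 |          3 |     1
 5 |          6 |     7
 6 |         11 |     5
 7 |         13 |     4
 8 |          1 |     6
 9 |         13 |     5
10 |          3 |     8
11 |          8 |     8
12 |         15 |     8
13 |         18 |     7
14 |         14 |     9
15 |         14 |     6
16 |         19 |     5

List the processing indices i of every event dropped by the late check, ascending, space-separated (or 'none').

10

i=0 t=0 v=3: → [0,3); WM=−∞
i=1 t=0 v=7: → [0,3); WM=−∞
i=2 t=2 v=7: → [0,3); WM=0
i=3 t=2 v=9: → [0,3); WM=0
i=4 t=3 v=1: → [3,6); WM=0
i=5 t=6 v=7: → [6,9); WM=4; [0,3) fires=4
i=6 t=11 v=5: → [9,12); WM=4
i=7 t=13 v=4: → [12,15); WM=4
i=8 t=1 v=6: → [0,3); WM=11; [3,6) fires=1 [6,9) fires=1
i=9 t=13 v=5: → [12,15); WM=11
i=10 t=3 v=8: DROP (t<11-4); WM=11
i=11 t=8 v=8: → [6,9); WM=11
i=12 t=15 v=8: → [15,18); WM=11
i=13 t=18 v=7: → [18,21); WM=11
i=14 t=14 v=9: → [12,15); WM=16; [9,12) fires=1 [12,15) fires=3
i=15 t=14 v=6: → [12,15); WM=16
i=16 t=19 v=5: → [18,21); WM=16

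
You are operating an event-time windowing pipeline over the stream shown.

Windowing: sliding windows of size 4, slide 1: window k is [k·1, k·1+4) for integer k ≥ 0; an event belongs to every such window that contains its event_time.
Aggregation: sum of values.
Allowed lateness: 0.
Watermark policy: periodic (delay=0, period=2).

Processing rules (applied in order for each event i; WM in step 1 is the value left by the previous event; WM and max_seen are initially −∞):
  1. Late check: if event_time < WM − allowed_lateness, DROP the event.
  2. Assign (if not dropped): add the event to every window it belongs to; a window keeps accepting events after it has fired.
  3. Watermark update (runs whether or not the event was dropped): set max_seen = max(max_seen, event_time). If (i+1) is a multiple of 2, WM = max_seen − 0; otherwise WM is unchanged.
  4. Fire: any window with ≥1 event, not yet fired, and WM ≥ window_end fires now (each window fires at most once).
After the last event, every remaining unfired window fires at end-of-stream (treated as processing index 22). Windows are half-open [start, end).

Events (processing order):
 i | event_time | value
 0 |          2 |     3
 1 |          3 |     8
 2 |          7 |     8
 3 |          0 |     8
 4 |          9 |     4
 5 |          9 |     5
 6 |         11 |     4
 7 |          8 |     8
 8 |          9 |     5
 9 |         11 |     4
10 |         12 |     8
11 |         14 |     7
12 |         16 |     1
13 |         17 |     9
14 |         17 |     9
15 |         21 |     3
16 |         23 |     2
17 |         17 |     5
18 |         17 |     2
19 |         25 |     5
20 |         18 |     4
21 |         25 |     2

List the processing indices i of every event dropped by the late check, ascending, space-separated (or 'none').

3 7 8 17 18 20

i=0 t=2 v=3: → [2,6),[1,5),[0,4); WM=−∞
i=1 t=3 v=8: → [3,7),[2,6),[1,5),[0,4); WM=3
i=2 t=7 v=8: → [7,11),[6,10),[5,9),[4,8); WM=3
i=3 t=0 v=8: DROP (t<3-0); WM=7; [0,4) fires=11 [1,5) fires=11 [2,6) fires=11 [3,7) fires=8
i=4 t=9 v=4: → [9,13),[8,12),[7,11),[6,10); WM=7
i=5 t=9 v=5: → [9,13),[8,12),[7,11),[6,10); WM=9; [4,8) fires=8 [5,9) fires=8
i=6 t=11 v=4: → [11,15),[10,14),[9,13),[8,12); WM=9
i=7 t=8 v=8: DROP (t<9-0); WM=11; [6,10) fires=17 [7,11) fires=17
i=8 t=9 v=5: DROP (t<11-0); WM=11
i=9 t=11 v=4: → [11,15),[10,14),[9,13),[8,12); WM=11
i=10 t=12 v=8: → [12,16),[11,15),[10,14),[9,13); WM=11
i=11 t=14 v=7: → [14,18),[13,17),[12,16),[11,15); WM=14; [8,12) fires=17 [9,13) fires=25 [10,14) fires=16
i=12 t=16 v=1: → [16,20),[15,19),[14,18),[13,17); WM=14
i=13 t=17 v=9: → [17,21),[16,20),[15,19),[14,18); WM=17; [11,15) fires=23 [12,16) fires=15 [13,17) fires=8
i=14 t=17 v=9: → [17,21),[16,20),[15,19),[14,18); WM=17
i=15 t=21 v=3: → [21,25),[20,24),[19,23),[18,22); WM=21; [14,18) fires=26 [15,19) fires=19 [16,20) fires=19 [17,21) fires=18
i=16 t=23 v=2: → [23,27),[22,26),[21,25),[20,24); WM=21
i=17 t=17 v=5: DROP (t<21-0); WM=23; [18,22) fires=3 [19,23) fires=3
i=18 t=17 v=2: DROP (t<23-0); WM=23
i=19 t=25 v=5: → [25,29),[24,28),[23,27),[22,26); WM=25; [20,24) fires=5 [21,25) fires=5
i=20 t=18 v=4: DROP (t<25-0); WM=25
i=21 t=25 v=2: → [25,29),[24,28),[23,27),[22,26); WM=25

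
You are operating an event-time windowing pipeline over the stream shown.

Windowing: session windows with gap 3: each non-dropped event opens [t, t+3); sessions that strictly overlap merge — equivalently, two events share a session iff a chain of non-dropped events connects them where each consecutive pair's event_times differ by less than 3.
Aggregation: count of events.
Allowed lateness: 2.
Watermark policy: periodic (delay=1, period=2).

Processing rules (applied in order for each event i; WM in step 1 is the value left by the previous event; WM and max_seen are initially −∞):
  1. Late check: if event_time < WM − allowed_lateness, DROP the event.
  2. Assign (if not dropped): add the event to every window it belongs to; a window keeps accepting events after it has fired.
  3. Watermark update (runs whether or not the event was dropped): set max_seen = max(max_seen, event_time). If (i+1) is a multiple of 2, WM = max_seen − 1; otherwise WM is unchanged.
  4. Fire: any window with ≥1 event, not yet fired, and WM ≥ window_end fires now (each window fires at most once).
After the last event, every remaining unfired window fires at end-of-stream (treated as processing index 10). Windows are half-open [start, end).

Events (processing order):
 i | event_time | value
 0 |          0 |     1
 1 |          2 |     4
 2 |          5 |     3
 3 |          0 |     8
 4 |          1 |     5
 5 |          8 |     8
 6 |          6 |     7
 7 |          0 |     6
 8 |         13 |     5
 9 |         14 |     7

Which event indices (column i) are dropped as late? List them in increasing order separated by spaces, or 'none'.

4 7

i=0 t=0 v=1: → [0,3); WM=−∞
i=1 t=2 v=4: → [0,5); WM=1
i=2 t=5 v=3: → [5,8); WM=1
i=3 t=0 v=8: → [0,5); WM=4
i=4 t=1 v=5: DROP (t<4-2); WM=4
i=5 t=8 v=8: → [8,11); WM=7
i=6 t=6 v=7: → [5,11); WM=7
i=7 t=0 v=6: DROP (t<7-2); WM=7
i=8 t=13 v=5: → [13,16); WM=7
i=9 t=14 v=7: → [13,17); WM=13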